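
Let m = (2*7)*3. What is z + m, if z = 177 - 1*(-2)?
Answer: 221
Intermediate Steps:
m = 42 (m = 14*3 = 42)
z = 179 (z = 177 + 2 = 179)
z + m = 179 + 42 = 221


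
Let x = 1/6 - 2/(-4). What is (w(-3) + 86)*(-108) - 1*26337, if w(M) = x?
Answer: -35697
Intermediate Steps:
x = ⅔ (x = 1*(⅙) - 2*(-¼) = ⅙ + ½ = ⅔ ≈ 0.66667)
w(M) = ⅔
(w(-3) + 86)*(-108) - 1*26337 = (⅔ + 86)*(-108) - 1*26337 = (260/3)*(-108) - 26337 = -9360 - 26337 = -35697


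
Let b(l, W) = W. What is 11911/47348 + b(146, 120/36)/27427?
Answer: 980522471/3895840788 ≈ 0.25168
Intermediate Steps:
11911/47348 + b(146, 120/36)/27427 = 11911/47348 + (120/36)/27427 = 11911*(1/47348) + (120*(1/36))*(1/27427) = 11911/47348 + (10/3)*(1/27427) = 11911/47348 + 10/82281 = 980522471/3895840788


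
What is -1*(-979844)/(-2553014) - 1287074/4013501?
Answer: -3609261407440/5123262121007 ≈ -0.70448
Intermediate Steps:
-1*(-979844)/(-2553014) - 1287074/4013501 = 979844*(-1/2553014) - 1287074*1/4013501 = -489922/1276507 - 1287074/4013501 = -3609261407440/5123262121007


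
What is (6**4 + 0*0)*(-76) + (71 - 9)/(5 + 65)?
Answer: -3447329/35 ≈ -98495.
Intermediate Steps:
(6**4 + 0*0)*(-76) + (71 - 9)/(5 + 65) = (1296 + 0)*(-76) + 62/70 = 1296*(-76) + 62*(1/70) = -98496 + 31/35 = -3447329/35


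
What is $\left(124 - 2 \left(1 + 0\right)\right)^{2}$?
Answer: $14884$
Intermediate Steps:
$\left(124 - 2 \left(1 + 0\right)\right)^{2} = \left(124 - 2\right)^{2} = 122^{2} = 14884$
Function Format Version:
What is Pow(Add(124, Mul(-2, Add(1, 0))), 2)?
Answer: 14884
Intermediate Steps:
Pow(Add(124, Mul(-2, Add(1, 0))), 2) = Pow(Add(124, Mul(-2, 1)), 2) = Pow(Add(124, -2), 2) = Pow(122, 2) = 14884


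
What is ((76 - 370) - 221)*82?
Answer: -42230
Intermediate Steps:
((76 - 370) - 221)*82 = (-294 - 221)*82 = -515*82 = -42230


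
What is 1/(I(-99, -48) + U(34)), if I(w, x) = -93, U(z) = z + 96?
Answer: 1/37 ≈ 0.027027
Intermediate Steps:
U(z) = 96 + z
1/(I(-99, -48) + U(34)) = 1/(-93 + (96 + 34)) = 1/(-93 + 130) = 1/37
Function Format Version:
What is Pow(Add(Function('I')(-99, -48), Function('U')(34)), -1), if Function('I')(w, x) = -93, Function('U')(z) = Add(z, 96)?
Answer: Rational(1, 37) ≈ 0.027027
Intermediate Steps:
Function('U')(z) = Add(96, z)
Pow(Add(Function('I')(-99, -48), Function('U')(34)), -1) = Pow(Add(-93, Add(96, 34)), -1) = Pow(Add(-93, 130), -1) = Pow(37, -1) = Rational(1, 37)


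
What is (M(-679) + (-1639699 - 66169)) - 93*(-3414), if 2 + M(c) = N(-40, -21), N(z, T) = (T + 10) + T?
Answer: -1388400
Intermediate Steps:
N(z, T) = 10 + 2*T (N(z, T) = (10 + T) + T = 10 + 2*T)
M(c) = -34 (M(c) = -2 + (10 + 2*(-21)) = -2 + (10 - 42) = -2 - 32 = -34)
(M(-679) + (-1639699 - 66169)) - 93*(-3414) = (-34 + (-1639699 - 66169)) - 93*(-3414) = (-34 - 1705868) + 317502 = -1705902 + 317502 = -1388400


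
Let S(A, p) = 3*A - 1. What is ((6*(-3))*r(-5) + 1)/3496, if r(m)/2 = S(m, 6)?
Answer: 577/3496 ≈ 0.16505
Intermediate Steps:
S(A, p) = -1 + 3*A
r(m) = -2 + 6*m (r(m) = 2*(-1 + 3*m) = -2 + 6*m)
((6*(-3))*r(-5) + 1)/3496 = ((6*(-3))*(-2 + 6*(-5)) + 1)/3496 = (-18*(-2 - 30) + 1)*(1/3496) = (-18*(-32) + 1)*(1/3496) = (576 + 1)*(1/3496) = 577*(1/3496) = 577/3496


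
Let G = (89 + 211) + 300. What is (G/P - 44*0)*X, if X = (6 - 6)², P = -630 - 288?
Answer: 0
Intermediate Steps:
P = -918
G = 600 (G = 300 + 300 = 600)
X = 0 (X = 0² = 0)
(G/P - 44*0)*X = (600/(-918) - 44*0)*0 = (600*(-1/918) + 0)*0 = (-100/153 + 0)*0 = -100/153*0 = 0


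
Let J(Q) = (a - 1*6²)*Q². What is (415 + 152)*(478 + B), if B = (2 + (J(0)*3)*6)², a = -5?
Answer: 273294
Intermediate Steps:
J(Q) = -41*Q² (J(Q) = (-5 - 1*6²)*Q² = (-5 - 1*36)*Q² = (-5 - 36)*Q² = -41*Q²)
B = 4 (B = (2 + (-41*0²*3)*6)² = (2 + (-41*0*3)*6)² = (2 + (0*3)*6)² = (2 + 0*6)² = (2 + 0)² = 2² = 4)
(415 + 152)*(478 + B) = (415 + 152)*(478 + 4) = 567*482 = 273294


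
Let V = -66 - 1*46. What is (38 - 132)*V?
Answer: 10528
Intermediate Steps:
V = -112 (V = -66 - 46 = -112)
(38 - 132)*V = (38 - 132)*(-112) = -94*(-112) = 10528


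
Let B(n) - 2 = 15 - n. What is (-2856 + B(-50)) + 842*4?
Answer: 579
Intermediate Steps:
B(n) = 17 - n (B(n) = 2 + (15 - n) = 17 - n)
(-2856 + B(-50)) + 842*4 = (-2856 + (17 - 1*(-50))) + 842*4 = (-2856 + (17 + 50)) + 3368 = (-2856 + 67) + 3368 = -2789 + 3368 = 579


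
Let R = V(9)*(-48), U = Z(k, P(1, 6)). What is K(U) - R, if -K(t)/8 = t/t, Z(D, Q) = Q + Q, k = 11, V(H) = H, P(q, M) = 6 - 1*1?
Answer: 424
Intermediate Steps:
P(q, M) = 5 (P(q, M) = 6 - 1 = 5)
Z(D, Q) = 2*Q
U = 10 (U = 2*5 = 10)
K(t) = -8 (K(t) = -8*t/t = -8*1 = -8)
R = -432 (R = 9*(-48) = -432)
K(U) - R = -8 - 1*(-432) = -8 + 432 = 424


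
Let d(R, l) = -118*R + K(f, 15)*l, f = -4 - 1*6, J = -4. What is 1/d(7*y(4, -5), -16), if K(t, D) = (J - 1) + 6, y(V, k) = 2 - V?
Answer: 1/1636 ≈ 0.00061125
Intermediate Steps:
f = -10 (f = -4 - 6 = -10)
K(t, D) = 1 (K(t, D) = (-4 - 1) + 6 = -5 + 6 = 1)
d(R, l) = l - 118*R (d(R, l) = -118*R + 1*l = -118*R + l = l - 118*R)
1/d(7*y(4, -5), -16) = 1/(-16 - 826*(2 - 1*4)) = 1/(-16 - 826*(2 - 4)) = 1/(-16 - 826*(-2)) = 1/(-16 - 118*(-14)) = 1/(-16 + 1652) = 1/1636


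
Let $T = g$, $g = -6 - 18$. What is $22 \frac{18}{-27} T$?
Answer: $352$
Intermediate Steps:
$g = -24$ ($g = -6 - 18 = -24$)
$T = -24$
$22 \frac{18}{-27} T = 22 \frac{18}{-27} \left(-24\right) = 22 \cdot 18 \left(- \frac{1}{27}\right) \left(-24\right) = 22 \left(- \frac{2}{3}\right) \left(-24\right) = \left(- \frac{44}{3}\right) \left(-24\right) = 352$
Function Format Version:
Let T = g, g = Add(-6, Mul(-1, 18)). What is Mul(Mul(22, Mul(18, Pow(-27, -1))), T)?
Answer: 352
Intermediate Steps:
g = -24 (g = Add(-6, -18) = -24)
T = -24
Mul(Mul(22, Mul(18, Pow(-27, -1))), T) = Mul(Mul(22, Mul(18, Pow(-27, -1))), -24) = Mul(Mul(22, Mul(18, Rational(-1, 27))), -24) = Mul(Mul(22, Rational(-2, 3)), -24) = Mul(Rational(-44, 3), -24) = 352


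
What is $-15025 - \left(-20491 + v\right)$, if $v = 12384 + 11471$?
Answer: $-18389$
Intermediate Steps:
$v = 23855$
$-15025 - \left(-20491 + v\right) = -15025 - \left(-20491 + 23855\right) = -15025 - 3364 = -18389$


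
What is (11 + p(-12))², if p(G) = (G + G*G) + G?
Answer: 17161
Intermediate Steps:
p(G) = G² + 2*G (p(G) = (G + G²) + G = G² + 2*G)
(11 + p(-12))² = (11 - 12*(2 - 12))² = (11 - 12*(-10))² = (11 + 120)² = 131² = 17161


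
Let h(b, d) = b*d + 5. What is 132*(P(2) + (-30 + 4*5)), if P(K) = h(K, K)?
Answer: -132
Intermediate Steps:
h(b, d) = 5 + b*d
P(K) = 5 + K**2 (P(K) = 5 + K*K = 5 + K**2)
132*(P(2) + (-30 + 4*5)) = 132*((5 + 2**2) + (-30 + 4*5)) = 132*((5 + 4) + (-30 + 20)) = 132*(9 - 10) = 132*(-1) = -132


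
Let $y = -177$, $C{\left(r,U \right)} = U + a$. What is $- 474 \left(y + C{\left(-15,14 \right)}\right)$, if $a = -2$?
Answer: $78210$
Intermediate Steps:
$C{\left(r,U \right)} = -2 + U$ ($C{\left(r,U \right)} = U - 2 = -2 + U$)
$- 474 \left(y + C{\left(-15,14 \right)}\right) = - 474 \left(-177 + \left(-2 + 14\right)\right) = - 474 \left(-177 + 12\right) = \left(-474\right) \left(-165\right) = 78210$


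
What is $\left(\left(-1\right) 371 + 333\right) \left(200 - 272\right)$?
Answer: $2736$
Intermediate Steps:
$\left(\left(-1\right) 371 + 333\right) \left(200 - 272\right) = \left(-371 + 333\right) \left(-72\right) = \left(-38\right) \left(-72\right) = 2736$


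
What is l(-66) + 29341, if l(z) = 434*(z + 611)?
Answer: 265871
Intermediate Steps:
l(z) = 265174 + 434*z (l(z) = 434*(611 + z) = 265174 + 434*z)
l(-66) + 29341 = (265174 + 434*(-66)) + 29341 = (265174 - 28644) + 29341 = 236530 + 29341 = 265871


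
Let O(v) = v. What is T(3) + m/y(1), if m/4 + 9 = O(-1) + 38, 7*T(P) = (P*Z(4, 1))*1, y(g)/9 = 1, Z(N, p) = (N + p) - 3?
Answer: 838/63 ≈ 13.302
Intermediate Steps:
Z(N, p) = -3 + N + p
y(g) = 9 (y(g) = 9*1 = 9)
T(P) = 2*P/7 (T(P) = ((P*(-3 + 4 + 1))*1)/7 = ((P*2)*1)/7 = ((2*P)*1)/7 = (2*P)/7 = 2*P/7)
m = 112 (m = -36 + 4*(-1 + 38) = -36 + 4*37 = -36 + 148 = 112)
T(3) + m/y(1) = (2/7)*3 + 112/9 = 6/7 + 112*(1/9) = 6/7 + 112/9 = 838/63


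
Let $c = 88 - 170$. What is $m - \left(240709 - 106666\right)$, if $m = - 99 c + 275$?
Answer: $-125650$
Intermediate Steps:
$c = -82$
$m = 8393$ ($m = \left(-99\right) \left(-82\right) + 275 = 8118 + 275 = 8393$)
$m - \left(240709 - 106666\right) = 8393 - \left(240709 - 106666\right) = 8393 - 134043 = -125650$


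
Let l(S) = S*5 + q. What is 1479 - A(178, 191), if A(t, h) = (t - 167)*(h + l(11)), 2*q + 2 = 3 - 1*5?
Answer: -1205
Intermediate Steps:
q = -2 (q = -1 + (3 - 1*5)/2 = -1 + (3 - 5)/2 = -1 + (½)*(-2) = -1 - 1 = -2)
l(S) = -2 + 5*S (l(S) = S*5 - 2 = 5*S - 2 = -2 + 5*S)
A(t, h) = (-167 + t)*(53 + h) (A(t, h) = (t - 167)*(h + (-2 + 5*11)) = (-167 + t)*(h + (-2 + 55)) = (-167 + t)*(h + 53) = (-167 + t)*(53 + h))
1479 - A(178, 191) = 1479 - (-8851 - 167*191 + 53*178 + 191*178) = 1479 - (-8851 - 31897 + 9434 + 33998) = 1479 - 1*2684 = 1479 - 2684 = -1205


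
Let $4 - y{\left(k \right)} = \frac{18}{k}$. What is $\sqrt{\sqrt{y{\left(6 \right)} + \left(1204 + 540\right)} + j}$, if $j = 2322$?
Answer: $\sqrt{2322 + \sqrt{1745}} \approx 48.619$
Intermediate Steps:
$y{\left(k \right)} = 4 - \frac{18}{k}$
$\sqrt{\sqrt{y{\left(6 \right)} + \left(1204 + 540\right)} + j} = \sqrt{\sqrt{\left(4 - \frac{18}{6}\right) + \left(1204 + 540\right)} + 2322} = \sqrt{\sqrt{\left(4 - 3\right) + 1744} + 2322} = \sqrt{\sqrt{1 + 1744} + 2322} = \sqrt{\sqrt{1745} + 2322} = \sqrt{2322 + \sqrt{1745}}$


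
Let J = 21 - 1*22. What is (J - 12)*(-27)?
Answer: 351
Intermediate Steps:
J = -1 (J = 21 - 22 = -1)
(J - 12)*(-27) = (-1 - 12)*(-27) = -13*(-27) = 351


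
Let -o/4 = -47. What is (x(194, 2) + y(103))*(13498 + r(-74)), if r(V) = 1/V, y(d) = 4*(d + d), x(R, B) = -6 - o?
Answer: 314638065/37 ≈ 8.5037e+6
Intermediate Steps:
o = 188 (o = -4*(-47) = 188)
x(R, B) = -194 (x(R, B) = -6 - 1*188 = -6 - 188 = -194)
y(d) = 8*d (y(d) = 4*(2*d) = 8*d)
(x(194, 2) + y(103))*(13498 + r(-74)) = (-194 + 8*103)*(13498 + 1/(-74)) = (-194 + 824)*(13498 - 1/74) = 630*(998851/74) = 314638065/37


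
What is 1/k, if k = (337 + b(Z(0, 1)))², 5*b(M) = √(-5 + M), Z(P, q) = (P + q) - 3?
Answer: 25/(1685 + I*√7)² ≈ 8.8052e-6 - 2.7651e-8*I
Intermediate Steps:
Z(P, q) = -3 + P + q
b(M) = √(-5 + M)/5
k = (337 + I*√7/5)² (k = (337 + √(-5 + (-3 + 0 + 1))/5)² = (337 + √(-5 - 2)/5)² = (337 + √(-7)/5)² = (337 + (I*√7)/5)² = (337 + I*√7/5)² ≈ 1.1357e+5 + 356.6*I)
1/k = 1/((1685 + I*√7)²/25) = 25/(1685 + I*√7)²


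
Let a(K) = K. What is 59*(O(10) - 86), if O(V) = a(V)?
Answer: -4484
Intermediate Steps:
O(V) = V
59*(O(10) - 86) = 59*(10 - 86) = 59*(-76) = -4484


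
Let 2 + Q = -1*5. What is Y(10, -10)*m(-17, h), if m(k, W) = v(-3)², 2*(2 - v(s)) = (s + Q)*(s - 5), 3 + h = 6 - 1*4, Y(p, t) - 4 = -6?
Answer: -2888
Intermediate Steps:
Q = -7 (Q = -2 - 1*5 = -2 - 5 = -7)
Y(p, t) = -2 (Y(p, t) = 4 - 6 = -2)
h = -1 (h = -3 + (6 - 1*4) = -3 + (6 - 4) = -3 + 2 = -1)
v(s) = 2 - (-7 + s)*(-5 + s)/2 (v(s) = 2 - (s - 7)*(s - 5)/2 = 2 - (-7 + s)*(-5 + s)/2)
m(k, W) = 1444 (m(k, W) = (-31/2 + 6*(-3) - ½*(-3)²)² = (-31/2 - 18 - ½*9)² = (-31/2 - 18 - 9/2)² = (-38)² = 1444)
Y(10, -10)*m(-17, h) = -2*1444 = -2888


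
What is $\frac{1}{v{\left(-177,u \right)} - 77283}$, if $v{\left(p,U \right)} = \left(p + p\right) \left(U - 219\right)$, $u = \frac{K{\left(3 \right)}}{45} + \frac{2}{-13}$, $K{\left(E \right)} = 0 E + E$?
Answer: $\frac{65}{17801} \approx 0.0036515$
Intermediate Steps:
$K{\left(E \right)} = E$ ($K{\left(E \right)} = 0 + E = E$)
$u = - \frac{17}{195}$ ($u = \frac{3}{45} + \frac{2}{-13} = 3 \cdot \frac{1}{45} + 2 \left(- \frac{1}{13}\right) = \frac{1}{15} - \frac{2}{13} = - \frac{17}{195} \approx -0.087179$)
$v{\left(p,U \right)} = 2 p \left(-219 + U\right)$
$\frac{1}{v{\left(-177,u \right)} - 77283} = \frac{1}{2 \left(-177\right) \left(-219 - \frac{17}{195}\right) - 77283} = \frac{1}{2 \left(-177\right) \left(- \frac{42722}{195}\right) - 77283} = \frac{1}{\frac{5041196}{65} - 77283} = \frac{1}{\frac{17801}{65}} = \frac{65}{17801}$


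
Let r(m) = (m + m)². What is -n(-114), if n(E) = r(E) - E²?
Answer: -38988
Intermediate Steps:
r(m) = 4*m² (r(m) = (2*m)² = 4*m²)
n(E) = 3*E² (n(E) = 4*E² - E² = 3*E²)
-n(-114) = -3*(-114)² = -3*12996 = -1*38988 = -38988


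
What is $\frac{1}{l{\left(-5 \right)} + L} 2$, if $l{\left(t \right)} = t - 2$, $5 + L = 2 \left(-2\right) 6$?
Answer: $- \frac{1}{18} \approx -0.055556$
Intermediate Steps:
$L = -29$ ($L = -5 + 2 \left(-2\right) 6 = -5 - 24 = -29$)
$l{\left(t \right)} = -2 + t$ ($l{\left(t \right)} = t - 2 = -2 + t$)
$\frac{1}{l{\left(-5 \right)} + L} 2 = \frac{1}{\left(-2 - 5\right) - 29} \cdot 2 = \frac{1}{-7 - 29} \cdot 2 = \frac{1}{-36} \cdot 2 = \left(- \frac{1}{36}\right) 2 = - \frac{1}{18}$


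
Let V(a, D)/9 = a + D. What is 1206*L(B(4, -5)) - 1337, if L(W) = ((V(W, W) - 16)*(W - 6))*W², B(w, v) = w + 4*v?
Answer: 2064825031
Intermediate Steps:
V(a, D) = 9*D + 9*a (V(a, D) = 9*(a + D) = 9*(D + a) = 9*D + 9*a)
L(W) = W²*(-16 + 18*W)*(-6 + W) (L(W) = (((9*W + 9*W) - 16)*(W - 6))*W² = ((18*W - 16)*(-6 + W))*W² = ((-16 + 18*W)*(-6 + W))*W² = W²*(-16 + 18*W)*(-6 + W))
1206*L(B(4, -5)) - 1337 = 1206*((4 + 4*(-5))²*(96 - 124*(4 + 4*(-5)) + 18*(4 + 4*(-5))²)) - 1337 = 1206*((4 - 20)²*(96 - 124*(4 - 20) + 18*(4 - 20)²)) - 1337 = 1206*((-16)²*(96 - 124*(-16) + 18*(-16)²)) - 1337 = 1206*(256*(96 + 1984 + 18*256)) - 1337 = 1206*(256*(96 + 1984 + 4608)) - 1337 = 1206*(256*6688) - 1337 = 1206*1712128 - 1337 = 2064826368 - 1337 = 2064825031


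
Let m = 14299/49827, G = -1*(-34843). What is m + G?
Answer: 1736136460/49827 ≈ 34843.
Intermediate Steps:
G = 34843
m = 14299/49827 (m = 14299*(1/49827) = 14299/49827 ≈ 0.28697)
m + G = 14299/49827 + 34843 = 1736136460/49827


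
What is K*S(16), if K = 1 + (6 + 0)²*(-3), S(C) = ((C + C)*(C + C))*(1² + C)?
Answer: -1862656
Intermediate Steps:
S(C) = 4*C²*(1 + C) (S(C) = ((2*C)*(2*C))*(1 + C) = (4*C²)*(1 + C) = 4*C²*(1 + C))
K = -107 (K = 1 + 6²*(-3) = 1 + 36*(-3) = 1 - 108 = -107)
K*S(16) = -428*16²*(1 + 16) = -428*256*17 = -107*17408 = -1862656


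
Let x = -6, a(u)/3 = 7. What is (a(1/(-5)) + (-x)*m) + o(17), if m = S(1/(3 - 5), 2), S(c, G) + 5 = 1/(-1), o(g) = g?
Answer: 2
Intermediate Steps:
a(u) = 21 (a(u) = 3*7 = 21)
S(c, G) = -6 (S(c, G) = -5 + 1/(-1) = -5 - 1 = -6)
m = -6
(a(1/(-5)) + (-x)*m) + o(17) = (21 - 1*(-6)*(-6)) + 17 = (21 + 6*(-6)) + 17 = (21 - 36) + 17 = -15 + 17 = 2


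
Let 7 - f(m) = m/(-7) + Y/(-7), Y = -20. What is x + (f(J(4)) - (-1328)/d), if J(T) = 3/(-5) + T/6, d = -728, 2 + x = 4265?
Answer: 831739/195 ≈ 4265.3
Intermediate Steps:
x = 4263 (x = -2 + 4265 = 4263)
J(T) = -3/5 + T/6 (J(T) = 3*(-1/5) + T*(1/6) = -3/5 + T/6)
f(m) = 29/7 + m/7 (f(m) = 7 - (m/(-7) - 20/(-7)) = 7 - (m*(-1/7) - 20*(-1/7)) = 7 - (-m/7 + 20/7) = 7 - (20/7 - m/7) = 7 + (-20/7 + m/7) = 29/7 + m/7)
x + (f(J(4)) - (-1328)/d) = 4263 + ((29/7 + (-3/5 + (1/6)*4)/7) - (-1328)/(-728)) = 4263 + ((29/7 + (-3/5 + 2/3)/7) - (-1328)*(-1)/728) = 4263 + ((29/7 + (1/7)*(1/15)) - 1*166/91) = 4263 + ((29/7 + 1/105) - 166/91) = 4263 + (436/105 - 166/91) = 4263 + 454/195 = 831739/195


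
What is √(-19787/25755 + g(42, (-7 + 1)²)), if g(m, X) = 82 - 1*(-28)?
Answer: √72455588565/25755 ≈ 10.451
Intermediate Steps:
g(m, X) = 110 (g(m, X) = 82 + 28 = 110)
√(-19787/25755 + g(42, (-7 + 1)²)) = √(-19787/25755 + 110) = √(2813263/25755) = √72455588565/25755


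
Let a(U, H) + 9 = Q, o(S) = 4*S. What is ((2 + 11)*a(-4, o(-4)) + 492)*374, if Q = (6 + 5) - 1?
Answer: 188870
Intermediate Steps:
Q = 10 (Q = 11 - 1 = 10)
a(U, H) = 1 (a(U, H) = -9 + 10 = 1)
((2 + 11)*a(-4, o(-4)) + 492)*374 = ((2 + 11)*1 + 492)*374 = (13*1 + 492)*374 = (13 + 492)*374 = 505*374 = 188870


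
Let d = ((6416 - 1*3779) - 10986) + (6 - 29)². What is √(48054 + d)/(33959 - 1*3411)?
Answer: √40234/30548 ≈ 0.0065662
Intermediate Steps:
d = -7820 (d = ((6416 - 3779) - 10986) + (-23)² = (2637 - 10986) + 529 = -8349 + 529 = -7820)
√(48054 + d)/(33959 - 1*3411) = √(48054 - 7820)/(33959 - 1*3411) = √40234/(33959 - 3411) = √40234/30548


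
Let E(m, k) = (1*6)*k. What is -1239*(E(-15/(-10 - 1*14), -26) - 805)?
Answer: 1190679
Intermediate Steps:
E(m, k) = 6*k
-1239*(E(-15/(-10 - 1*14), -26) - 805) = -1239*(6*(-26) - 805) = -1239*(-156 - 805) = -1239*(-961) = 1190679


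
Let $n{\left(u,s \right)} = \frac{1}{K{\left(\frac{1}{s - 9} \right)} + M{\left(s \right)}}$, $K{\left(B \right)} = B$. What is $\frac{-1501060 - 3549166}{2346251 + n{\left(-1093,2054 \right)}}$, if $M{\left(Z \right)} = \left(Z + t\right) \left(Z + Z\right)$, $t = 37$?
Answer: $- \frac{44356635589428493}{20607355118035778} \approx -2.1525$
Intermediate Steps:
$M{\left(Z \right)} = 2 Z \left(37 + Z\right)$ ($M{\left(Z \right)} = \left(Z + 37\right) \left(Z + Z\right) = \left(37 + Z\right) 2 Z = 2 Z \left(37 + Z\right)$)
$n{\left(u,s \right)} = \frac{1}{\frac{1}{-9 + s} + 2 s \left(37 + s\right)}$ ($n{\left(u,s \right)} = \frac{1}{\frac{1}{s - 9} + 2 s \left(37 + s\right)} = \frac{1}{\frac{1}{-9 + s} + 2 s \left(37 + s\right)}$)
$\frac{-1501060 - 3549166}{2346251 + n{\left(-1093,2054 \right)}} = \frac{-1501060 - 3549166}{2346251 + \frac{-9 + 2054}{1 + 2 \cdot 2054 \left(-9 + 2054\right) \left(37 + 2054\right)}} = - \frac{5050226}{2346251 + \frac{1}{1 + 2 \cdot 2054 \cdot 2045 \cdot 2091} \cdot 2045} = - \frac{5050226}{2346251 + \frac{1}{1 + 17566198260} \cdot 2045} = - \frac{5050226}{2346251 + \frac{1}{17566198261} \cdot 2045} = - \frac{5050226}{2346251 + \frac{2045}{17566198261}} = - \frac{5050226}{\frac{41214710236071556}{17566198261}} = \left(-5050226\right) \frac{17566198261}{41214710236071556} = - \frac{44356635589428493}{20607355118035778}$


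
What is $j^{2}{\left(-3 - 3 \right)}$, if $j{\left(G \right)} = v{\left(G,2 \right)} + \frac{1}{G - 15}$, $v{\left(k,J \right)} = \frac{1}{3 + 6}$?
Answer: $\frac{16}{3969} \approx 0.0040312$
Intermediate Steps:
$v{\left(k,J \right)} = \frac{1}{9}$
$j{\left(G \right)} = \frac{1}{9} + \frac{1}{-15 + G}$ ($j{\left(G \right)} = \frac{1}{9} + \frac{1}{G - 15} = \frac{1}{9} + \frac{1}{-15 + G}$)
$j^{2}{\left(-3 - 3 \right)} = \left(\frac{-6 - 6}{9 \left(-15 - 6\right)}\right)^{2} = \left(\frac{1}{9} \frac{1}{-21} \left(-12\right)\right)^{2} = \left(\frac{1}{9} \left(- \frac{1}{21}\right) \left(-12\right)\right)^{2} = \left(\frac{4}{63}\right)^{2} = \frac{16}{3969}$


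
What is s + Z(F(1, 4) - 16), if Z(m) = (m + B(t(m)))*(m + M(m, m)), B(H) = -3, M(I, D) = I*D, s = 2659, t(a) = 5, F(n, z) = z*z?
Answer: 2659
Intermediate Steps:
F(n, z) = z**2
M(I, D) = D*I
Z(m) = (-3 + m)*(m + m**2) (Z(m) = (m - 3)*(m + m*m) = (-3 + m)*(m + m**2))
s + Z(F(1, 4) - 16) = 2659 + (4**2 - 16)*(-3 + (4**2 - 16)**2 - 2*(4**2 - 16)) = 2659 + (16 - 16)*(-3 + (16 - 16)**2 - 2*(16 - 16)) = 2659 + 0*(-3 + 0**2 - 2*0) = 2659 + 0*(-3 + 0 + 0) = 2659 + 0*(-3) = 2659 + 0 = 2659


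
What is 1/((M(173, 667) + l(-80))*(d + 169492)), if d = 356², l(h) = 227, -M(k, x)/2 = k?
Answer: -1/35251132 ≈ -2.8368e-8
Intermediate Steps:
M(k, x) = -2*k
d = 126736
1/((M(173, 667) + l(-80))*(d + 169492)) = 1/((-2*173 + 227)*(126736 + 169492)) = 1/((-346 + 227)*296228) = 1/(-119*296228) = 1/(-35251132) = -1/35251132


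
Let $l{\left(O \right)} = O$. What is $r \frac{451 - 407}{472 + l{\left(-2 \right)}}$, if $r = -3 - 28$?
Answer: $- \frac{682}{235} \approx -2.9021$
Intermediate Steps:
$r = -31$ ($r = -3 - 28 = -31$)
$r \frac{451 - 407}{472 + l{\left(-2 \right)}} = - 31 \frac{451 - 407}{472 - 2} = - 31 \cdot \frac{44}{470} = - 31 \cdot 44 \cdot \frac{1}{470} = \left(-31\right) \frac{22}{235} = - \frac{682}{235}$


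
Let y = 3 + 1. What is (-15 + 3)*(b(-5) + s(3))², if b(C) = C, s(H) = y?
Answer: -12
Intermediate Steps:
y = 4
s(H) = 4
(-15 + 3)*(b(-5) + s(3))² = (-15 + 3)*(-5 + 4)² = -12*(-1)² = -12*1 = -12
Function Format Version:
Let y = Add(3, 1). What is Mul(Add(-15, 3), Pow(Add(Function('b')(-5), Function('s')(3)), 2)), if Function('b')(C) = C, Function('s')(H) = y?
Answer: -12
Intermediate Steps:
y = 4
Function('s')(H) = 4
Mul(Add(-15, 3), Pow(Add(Function('b')(-5), Function('s')(3)), 2)) = Mul(Add(-15, 3), Pow(Add(-5, 4), 2)) = Mul(-12, Pow(-1, 2)) = Mul(-12, 1) = -12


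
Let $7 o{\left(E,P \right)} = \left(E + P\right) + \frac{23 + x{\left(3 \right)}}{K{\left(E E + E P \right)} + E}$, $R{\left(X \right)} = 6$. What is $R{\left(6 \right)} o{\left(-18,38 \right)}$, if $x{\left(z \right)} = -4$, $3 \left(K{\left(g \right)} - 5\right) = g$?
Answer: $\frac{834}{49} \approx 17.02$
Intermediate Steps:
$K{\left(g \right)} = 5 + \frac{g}{3}$
$o{\left(E,P \right)} = \frac{E}{7} + \frac{P}{7} + \frac{19}{7 \left(5 + E + \frac{E^{2}}{3} + \frac{E P}{3}\right)}$ ($o{\left(E,P \right)} = \frac{\left(E + P\right) + \frac{23 - 4}{\left(5 + \frac{E E + E P}{3}\right) + E}}{7} = \frac{\left(E + P\right) + \frac{19}{\left(5 + \frac{E^{2} + E P}{3}\right) + E}}{7} = \frac{\left(E + P\right) + \frac{19}{\left(5 + \left(\frac{E^{2}}{3} + \frac{E P}{3}\right)\right) + E}}{7} = \frac{\left(E + P\right) + \frac{19}{\left(5 + \frac{E^{2}}{3} + \frac{E P}{3}\right) + E}}{7} = \frac{\left(E + P\right) + \frac{19}{5 + E + \frac{E^{2}}{3} + \frac{E P}{3}}}{7} = \frac{E + P + \frac{19}{5 + E + \frac{E^{2}}{3} + \frac{E P}{3}}}{7} = \frac{E}{7} + \frac{P}{7} + \frac{19}{7 \left(5 + E + \frac{E^{2}}{3} + \frac{E P}{3}\right)}$)
$R{\left(6 \right)} o{\left(-18,38 \right)} = 6 \frac{57 + 3 \left(-18\right)^{2} - 18 \left(15 - 18 \left(-18 + 38\right)\right) + 38 \left(15 - 18 \left(-18 + 38\right)\right) + 3 \left(-18\right) 38}{7 \left(15 + 3 \left(-18\right) - 18 \left(-18 + 38\right)\right)} = 6 \frac{57 + 3 \cdot 324 - 18 \left(15 - 360\right) + 38 \left(15 - 360\right) - 2052}{7 \left(15 - 54 - 360\right)} = 6 \frac{57 + 972 - 18 \left(15 - 360\right) + 38 \left(15 - 360\right) - 2052}{7 \left(15 - 54 - 360\right)} = 6 \frac{57 + 972 - -6210 + 38 \left(-345\right) - 2052}{7 \left(-399\right)} = 6 \cdot \frac{1}{7} \left(- \frac{1}{399}\right) \left(57 + 972 + 6210 - 13110 - 2052\right) = 6 \cdot \frac{1}{7} \left(- \frac{1}{399}\right) \left(-7923\right) = 6 \cdot \frac{139}{49} = \frac{834}{49}$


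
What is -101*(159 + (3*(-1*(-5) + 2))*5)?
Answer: -26664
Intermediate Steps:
-101*(159 + (3*(-1*(-5) + 2))*5) = -101*(159 + (3*(5 + 2))*5) = -101*(159 + (3*7)*5) = -101*(159 + 21*5) = -101*(159 + 105) = -101*264 = -26664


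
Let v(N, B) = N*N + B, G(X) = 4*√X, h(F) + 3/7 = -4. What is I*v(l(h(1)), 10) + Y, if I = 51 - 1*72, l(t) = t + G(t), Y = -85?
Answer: 5468/7 + 744*I*√217/7 ≈ 781.14 + 1565.7*I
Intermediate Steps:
h(F) = -31/7 (h(F) = -3/7 - 4 = -31/7)
l(t) = t + 4*√t
v(N, B) = B + N² (v(N, B) = N² + B = B + N²)
I = -21 (I = 51 - 72 = -21)
I*v(l(h(1)), 10) + Y = -21*(10 + (-31/7 + 4*√(-31/7))²) - 85 = -21*(10 + (-31/7 + 4*(I*√217/7))²) - 85 = -21*(10 + (-31/7 + 4*I*√217/7)²) - 85 = (-210 - 21*(-31/7 + 4*I*√217/7)²) - 85 = -295 - 21*(-31/7 + 4*I*√217/7)²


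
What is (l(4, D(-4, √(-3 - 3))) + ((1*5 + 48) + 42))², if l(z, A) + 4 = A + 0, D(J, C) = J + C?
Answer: (87 + I*√6)² ≈ 7563.0 + 426.21*I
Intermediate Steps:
D(J, C) = C + J
l(z, A) = -4 + A (l(z, A) = -4 + (A + 0) = -4 + A)
(l(4, D(-4, √(-3 - 3))) + ((1*5 + 48) + 42))² = ((-4 + (√(-3 - 3) - 4)) + ((1*5 + 48) + 42))² = ((-4 + (√(-6) - 4)) + ((5 + 48) + 42))² = ((-4 + (I*√6 - 4)) + (53 + 42))² = ((-4 + (-4 + I*√6)) + 95)² = ((-8 + I*√6) + 95)² = (87 + I*√6)²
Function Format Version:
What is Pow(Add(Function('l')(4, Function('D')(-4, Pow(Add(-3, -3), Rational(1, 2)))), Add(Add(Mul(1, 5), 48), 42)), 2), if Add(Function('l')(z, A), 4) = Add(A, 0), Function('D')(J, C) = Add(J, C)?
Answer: Pow(Add(87, Mul(I, Pow(6, Rational(1, 2)))), 2) ≈ Add(7563.0, Mul(426.21, I))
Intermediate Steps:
Function('D')(J, C) = Add(C, J)
Function('l')(z, A) = Add(-4, A) (Function('l')(z, A) = Add(-4, Add(A, 0)) = Add(-4, A))
Pow(Add(Function('l')(4, Function('D')(-4, Pow(Add(-3, -3), Rational(1, 2)))), Add(Add(Mul(1, 5), 48), 42)), 2) = Pow(Add(Add(-4, Add(Pow(Add(-3, -3), Rational(1, 2)), -4)), Add(Add(Mul(1, 5), 48), 42)), 2) = Pow(Add(Add(-4, Add(Pow(-6, Rational(1, 2)), -4)), Add(Add(5, 48), 42)), 2) = Pow(Add(Add(-4, Add(Mul(I, Pow(6, Rational(1, 2))), -4)), Add(53, 42)), 2) = Pow(Add(Add(-4, Add(-4, Mul(I, Pow(6, Rational(1, 2))))), 95), 2) = Pow(Add(Add(-8, Mul(I, Pow(6, Rational(1, 2)))), 95), 2) = Pow(Add(87, Mul(I, Pow(6, Rational(1, 2)))), 2)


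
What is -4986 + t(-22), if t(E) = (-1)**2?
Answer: -4985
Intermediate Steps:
t(E) = 1
-4986 + t(-22) = -4986 + 1 = -4985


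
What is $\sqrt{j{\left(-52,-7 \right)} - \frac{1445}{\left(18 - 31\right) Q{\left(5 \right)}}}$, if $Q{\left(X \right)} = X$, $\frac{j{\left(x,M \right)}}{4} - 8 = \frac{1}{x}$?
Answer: $\frac{8 \sqrt{143}}{13} \approx 7.3589$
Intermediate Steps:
$j{\left(x,M \right)} = 32 + \frac{4}{x}$
$\sqrt{j{\left(-52,-7 \right)} - \frac{1445}{\left(18 - 31\right) Q{\left(5 \right)}}} = \sqrt{\left(32 + \frac{4}{-52}\right) - \frac{1445}{\left(18 - 31\right) 5}} = \sqrt{\left(32 + 4 \left(- \frac{1}{52}\right)\right) - \frac{1445}{\left(-13\right) 5}} = \sqrt{\left(32 - \frac{1}{13}\right) - \frac{1445}{-65}} = \sqrt{\frac{415}{13} - - \frac{289}{13}} = \sqrt{\frac{415}{13} + \frac{289}{13}} = \sqrt{\frac{704}{13}} = \frac{8 \sqrt{143}}{13}$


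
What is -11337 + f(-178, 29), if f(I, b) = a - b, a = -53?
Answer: -11419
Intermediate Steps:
f(I, b) = -53 - b
-11337 + f(-178, 29) = -11337 + (-53 - 1*29) = -11337 + (-53 - 29) = -11337 - 82 = -11419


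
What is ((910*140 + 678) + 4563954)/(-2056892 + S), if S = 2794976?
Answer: 1173008/184521 ≈ 6.3570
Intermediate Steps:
((910*140 + 678) + 4563954)/(-2056892 + S) = ((910*140 + 678) + 4563954)/(-2056892 + 2794976) = ((127400 + 678) + 4563954)/738084 = (128078 + 4563954)*(1/738084) = 4692032*(1/738084) = 1173008/184521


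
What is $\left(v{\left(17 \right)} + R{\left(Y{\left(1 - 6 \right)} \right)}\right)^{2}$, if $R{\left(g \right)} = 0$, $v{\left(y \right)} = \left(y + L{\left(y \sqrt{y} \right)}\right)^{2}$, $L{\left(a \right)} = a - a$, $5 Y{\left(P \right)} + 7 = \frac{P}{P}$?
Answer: $83521$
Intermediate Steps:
$Y{\left(P \right)} = - \frac{6}{5}$ ($Y{\left(P \right)} = - \frac{7}{5} + \frac{P \frac{1}{P}}{5} = - \frac{7}{5} + \frac{1}{5} \cdot 1 = - \frac{7}{5} + \frac{1}{5} = - \frac{6}{5}$)
$L{\left(a \right)} = 0$
$v{\left(y \right)} = y^{2}$ ($v{\left(y \right)} = \left(y + 0\right)^{2} = y^{2}$)
$\left(v{\left(17 \right)} + R{\left(Y{\left(1 - 6 \right)} \right)}\right)^{2} = \left(17^{2} + 0\right)^{2} = \left(289 + 0\right)^{2} = 289^{2} = 83521$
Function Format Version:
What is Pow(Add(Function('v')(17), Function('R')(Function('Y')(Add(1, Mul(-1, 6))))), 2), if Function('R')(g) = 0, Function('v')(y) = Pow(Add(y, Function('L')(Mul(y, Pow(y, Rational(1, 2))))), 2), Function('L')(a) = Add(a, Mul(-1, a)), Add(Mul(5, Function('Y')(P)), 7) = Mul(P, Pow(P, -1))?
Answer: 83521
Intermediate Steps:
Function('Y')(P) = Rational(-6, 5) (Function('Y')(P) = Add(Rational(-7, 5), Mul(Rational(1, 5), Mul(P, Pow(P, -1)))) = Add(Rational(-7, 5), Mul(Rational(1, 5), 1)) = Add(Rational(-7, 5), Rational(1, 5)) = Rational(-6, 5))
Function('L')(a) = 0
Function('v')(y) = Pow(y, 2) (Function('v')(y) = Pow(Add(y, 0), 2) = Pow(y, 2))
Pow(Add(Function('v')(17), Function('R')(Function('Y')(Add(1, Mul(-1, 6))))), 2) = Pow(Add(Pow(17, 2), 0), 2) = Pow(Add(289, 0), 2) = Pow(289, 2) = 83521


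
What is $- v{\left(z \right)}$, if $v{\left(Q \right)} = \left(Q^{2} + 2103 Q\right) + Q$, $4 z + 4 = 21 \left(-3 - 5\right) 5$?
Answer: $399423$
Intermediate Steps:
$z = -211$ ($z = -1 + \frac{21 \left(-3 - 5\right) 5}{4} = -1 + \frac{21 \left(\left(-8\right) 5\right)}{4} = -1 + \frac{21 \left(-40\right)}{4} = -1 + \frac{1}{4} \left(-840\right) = -1 - 210 = -211$)
$v{\left(Q \right)} = Q^{2} + 2104 Q$
$- v{\left(z \right)} = - \left(-211\right) \left(2104 - 211\right) = - \left(-211\right) 1893 = \left(-1\right) \left(-399423\right) = 399423$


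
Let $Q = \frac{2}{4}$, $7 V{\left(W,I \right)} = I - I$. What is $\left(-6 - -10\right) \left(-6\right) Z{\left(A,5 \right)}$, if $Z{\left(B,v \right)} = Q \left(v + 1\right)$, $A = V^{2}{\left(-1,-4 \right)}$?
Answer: $-72$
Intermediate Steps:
$V{\left(W,I \right)} = 0$ ($V{\left(W,I \right)} = \frac{I - I}{7} = \frac{1}{7} \cdot 0 = 0$)
$A = 0$ ($A = 0^{2} = 0$)
$Q = \frac{1}{2}$ ($Q = 2 \cdot \frac{1}{4} = \frac{1}{2} \approx 0.5$)
$Z{\left(B,v \right)} = \frac{1}{2} + \frac{v}{2}$ ($Z{\left(B,v \right)} = \frac{v + 1}{2} = \frac{1 + v}{2} = \frac{1}{2} + \frac{v}{2}$)
$\left(-6 - -10\right) \left(-6\right) Z{\left(A,5 \right)} = \left(-6 - -10\right) \left(-6\right) \left(\frac{1}{2} + \frac{1}{2} \cdot 5\right) = \left(-6 + 10\right) \left(-6\right) \left(\frac{1}{2} + \frac{5}{2}\right) = 4 \left(-6\right) 3 = \left(-24\right) 3 = -72$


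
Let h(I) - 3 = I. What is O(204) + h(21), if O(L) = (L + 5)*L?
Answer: 42660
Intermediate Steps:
O(L) = L*(5 + L) (O(L) = (5 + L)*L = L*(5 + L))
h(I) = 3 + I
O(204) + h(21) = 204*(5 + 204) + (3 + 21) = 204*209 + 24 = 42636 + 24 = 42660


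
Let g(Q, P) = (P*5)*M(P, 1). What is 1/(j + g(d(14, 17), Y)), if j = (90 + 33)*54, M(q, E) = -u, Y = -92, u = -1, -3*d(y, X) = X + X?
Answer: 1/6182 ≈ 0.00016176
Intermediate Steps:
d(y, X) = -2*X/3 (d(y, X) = -(X + X)/3 = -2*X/3)
M(q, E) = 1 (M(q, E) = -1*(-1) = 1)
g(Q, P) = 5*P (g(Q, P) = (P*5)*1 = (5*P)*1 = 5*P)
j = 6642 (j = 123*54 = 6642)
1/(j + g(d(14, 17), Y)) = 1/(6642 + 5*(-92)) = 1/(6642 - 460) = 1/6182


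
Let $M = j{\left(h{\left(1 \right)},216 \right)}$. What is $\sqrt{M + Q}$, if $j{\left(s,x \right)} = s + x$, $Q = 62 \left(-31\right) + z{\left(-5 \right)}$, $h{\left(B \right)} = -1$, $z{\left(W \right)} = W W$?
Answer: $29 i \sqrt{2} \approx 41.012 i$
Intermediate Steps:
$z{\left(W \right)} = W^{2}$
$Q = -1897$ ($Q = 62 \left(-31\right) + \left(-5\right)^{2} = -1922 + 25 = -1897$)
$M = 215$ ($M = -1 + 216 = 215$)
$\sqrt{M + Q} = \sqrt{215 - 1897} = \sqrt{-1682} = 29 i \sqrt{2}$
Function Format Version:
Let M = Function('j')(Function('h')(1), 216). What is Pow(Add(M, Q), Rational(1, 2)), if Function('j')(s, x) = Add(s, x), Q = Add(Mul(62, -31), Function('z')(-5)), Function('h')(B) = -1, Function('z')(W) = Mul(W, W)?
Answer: Mul(29, I, Pow(2, Rational(1, 2))) ≈ Mul(41.012, I)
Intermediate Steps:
Function('z')(W) = Pow(W, 2)
Q = -1897 (Q = Add(Mul(62, -31), Pow(-5, 2)) = Add(-1922, 25) = -1897)
M = 215 (M = Add(-1, 216) = 215)
Pow(Add(M, Q), Rational(1, 2)) = Pow(Add(215, -1897), Rational(1, 2)) = Pow(-1682, Rational(1, 2)) = Mul(29, I, Pow(2, Rational(1, 2)))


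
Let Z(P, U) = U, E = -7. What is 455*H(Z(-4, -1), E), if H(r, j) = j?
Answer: -3185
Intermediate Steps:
455*H(Z(-4, -1), E) = 455*(-7) = -3185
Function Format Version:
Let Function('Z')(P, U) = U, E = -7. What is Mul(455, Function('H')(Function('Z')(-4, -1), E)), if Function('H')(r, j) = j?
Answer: -3185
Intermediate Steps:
Mul(455, Function('H')(Function('Z')(-4, -1), E)) = Mul(455, -7) = -3185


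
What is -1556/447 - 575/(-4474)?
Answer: -6704519/1999878 ≈ -3.3525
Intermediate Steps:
-1556/447 - 575/(-4474) = -1556*1/447 - 575*(-1/4474) = -1556/447 + 575/4474 = -6704519/1999878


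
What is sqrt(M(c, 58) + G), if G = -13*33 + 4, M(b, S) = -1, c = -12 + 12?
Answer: I*sqrt(426) ≈ 20.64*I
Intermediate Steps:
c = 0
G = -425 (G = -429 + 4 = -425)
sqrt(M(c, 58) + G) = sqrt(-1 - 425) = sqrt(-426) = I*sqrt(426)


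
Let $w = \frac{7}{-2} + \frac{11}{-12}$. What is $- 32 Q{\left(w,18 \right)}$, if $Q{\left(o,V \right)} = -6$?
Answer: $192$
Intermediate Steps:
$w = - \frac{53}{12}$ ($w = 7 \left(- \frac{1}{2}\right) + 11 \left(- \frac{1}{12}\right) = - \frac{7}{2} - \frac{11}{12} = - \frac{53}{12} \approx -4.4167$)
$- 32 Q{\left(w,18 \right)} = \left(-32\right) \left(-6\right) = 192$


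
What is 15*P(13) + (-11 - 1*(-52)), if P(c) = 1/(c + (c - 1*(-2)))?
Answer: 1163/28 ≈ 41.536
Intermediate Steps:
P(c) = 1/(2 + 2*c) (P(c) = 1/(c + (c + 2)) = 1/(c + (2 + c)) = 1/(2 + 2*c))
15*P(13) + (-11 - 1*(-52)) = 15*(1/(2*(1 + 13))) + (-11 - 1*(-52)) = 15*((½)/14) + (-11 + 52) = 15*((½)*(1/14)) + 41 = 15*(1/28) + 41 = 15/28 + 41 = 1163/28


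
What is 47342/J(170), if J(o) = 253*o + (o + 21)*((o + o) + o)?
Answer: 23671/70210 ≈ 0.33715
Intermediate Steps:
J(o) = 253*o + 3*o*(21 + o) (J(o) = 253*o + (21 + o)*(2*o + o) = 253*o + (21 + o)*(3*o) = 253*o + 3*o*(21 + o))
47342/J(170) = 47342/((170*(316 + 3*170))) = 47342/((170*(316 + 510))) = 47342/((170*826)) = 47342/140420 = 47342*(1/140420) = 23671/70210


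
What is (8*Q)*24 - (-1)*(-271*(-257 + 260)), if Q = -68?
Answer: -13869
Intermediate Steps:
(8*Q)*24 - (-1)*(-271*(-257 + 260)) = (8*(-68))*24 - (-1)*(-271*(-257 + 260)) = -544*24 - (-1)*(-271*3) = -13056 - (-1)*(-813) = -13056 - 1*813 = -13056 - 813 = -13869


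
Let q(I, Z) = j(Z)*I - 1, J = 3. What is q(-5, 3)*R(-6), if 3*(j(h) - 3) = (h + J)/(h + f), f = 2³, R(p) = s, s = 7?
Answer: -1302/11 ≈ -118.36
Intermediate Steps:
R(p) = 7
f = 8
j(h) = 3 + (3 + h)/(3*(8 + h)) (j(h) = 3 + ((h + 3)/(h + 8))/3 = 3 + ((3 + h)/(8 + h))/3 = 3 + (3 + h)/(3*(8 + h)))
q(I, Z) = -1 + 5*I*(15 + 2*Z)/(3*(8 + Z)) (q(I, Z) = (5*(15 + 2*Z)/(3*(8 + Z)))*I - 1 = 5*I*(15 + 2*Z)/(3*(8 + Z)) - 1 = -1 + 5*I*(15 + 2*Z)/(3*(8 + Z)))
q(-5, 3)*R(-6) = ((-8 - 1*3 + (5/3)*(-5)*(15 + 2*3))/(8 + 3))*7 = ((-8 - 3 + (5/3)*(-5)*(15 + 6))/11)*7 = ((-8 - 3 + (5/3)*(-5)*21)/11)*7 = ((-8 - 3 - 175)/11)*7 = ((1/11)*(-186))*7 = -186/11*7 = -1302/11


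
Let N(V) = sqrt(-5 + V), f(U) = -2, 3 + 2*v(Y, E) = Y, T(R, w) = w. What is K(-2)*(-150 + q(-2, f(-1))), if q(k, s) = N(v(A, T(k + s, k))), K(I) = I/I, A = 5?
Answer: -150 + 2*I ≈ -150.0 + 2.0*I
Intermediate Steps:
v(Y, E) = -3/2 + Y/2
K(I) = 1
q(k, s) = 2*I (q(k, s) = sqrt(-5 + (-3/2 + (1/2)*5)) = sqrt(-5 + (-3/2 + 5/2)) = sqrt(-5 + 1) = sqrt(-4) = 2*I)
K(-2)*(-150 + q(-2, f(-1))) = 1*(-150 + 2*I) = -150 + 2*I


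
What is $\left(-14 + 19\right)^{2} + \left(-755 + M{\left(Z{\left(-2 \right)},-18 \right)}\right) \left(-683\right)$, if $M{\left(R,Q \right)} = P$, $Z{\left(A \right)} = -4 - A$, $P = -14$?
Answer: $525252$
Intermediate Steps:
$M{\left(R,Q \right)} = -14$
$\left(-14 + 19\right)^{2} + \left(-755 + M{\left(Z{\left(-2 \right)},-18 \right)}\right) \left(-683\right) = \left(-14 + 19\right)^{2} + \left(-755 - 14\right) \left(-683\right) = 5^{2} - -525227 = 25 + 525227 = 525252$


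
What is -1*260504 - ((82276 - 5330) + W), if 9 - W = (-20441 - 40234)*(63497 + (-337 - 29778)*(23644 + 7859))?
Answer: 57559298852441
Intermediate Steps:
W = -57559299189891 (W = 9 - (-20441 - 40234)*(63497 + (-337 - 29778)*(23644 + 7859)) = 9 - (-60675)*(63497 - 30115*31503) = 9 - (-60675)*(63497 - 948712845) = 9 - (-60675)*(-948649348) = 9 - 1*57559299189900 = 9 - 57559299189900 = -57559299189891)
-1*260504 - ((82276 - 5330) + W) = -1*260504 - ((82276 - 5330) - 57559299189891) = -260504 - (76946 - 57559299189891) = -260504 - 1*(-57559299112945) = -260504 + 57559299112945 = 57559298852441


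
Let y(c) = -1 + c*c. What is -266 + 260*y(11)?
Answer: 30934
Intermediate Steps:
y(c) = -1 + c²
-266 + 260*y(11) = -266 + 260*(-1 + 11²) = -266 + 260*(-1 + 121) = -266 + 260*120 = -266 + 31200 = 30934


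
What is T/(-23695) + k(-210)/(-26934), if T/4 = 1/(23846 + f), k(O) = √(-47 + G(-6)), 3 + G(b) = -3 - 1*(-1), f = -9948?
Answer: -2/164656555 - I*√13/13467 ≈ -1.2147e-8 - 0.00026773*I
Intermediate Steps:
G(b) = -5 (G(b) = -3 + (-3 - 1*(-1)) = -3 + (-3 + 1) = -3 - 2 = -5)
k(O) = 2*I*√13 (k(O) = √(-47 - 5) = √(-52) = 2*I*√13)
T = 2/6949 (T = 4/(23846 - 9948) = 4/13898 = 4*(1/13898) = 2/6949 ≈ 0.00028781)
T/(-23695) + k(-210)/(-26934) = (2/6949)/(-23695) + (2*I*√13)/(-26934) = (2/6949)*(-1/23695) + (2*I*√13)*(-1/26934) = -2/164656555 - I*√13/13467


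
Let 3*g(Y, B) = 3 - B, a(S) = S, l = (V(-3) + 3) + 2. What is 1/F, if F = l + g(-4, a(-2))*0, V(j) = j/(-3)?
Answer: 1/6 ≈ 0.16667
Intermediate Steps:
V(j) = -j/3 (V(j) = j*(-1/3) = -j/3)
l = 6 (l = (-1/3*(-3) + 3) + 2 = (1 + 3) + 2 = 4 + 2 = 6)
g(Y, B) = 1 - B/3 (g(Y, B) = (3 - B)/3 = 1 - B/3)
F = 6 (F = 6 + (1 - 1/3*(-2))*0 = 6 + (1 + 2/3)*0 = 6 + (5/3)*0 = 6 + 0 = 6)
1/F = 1/6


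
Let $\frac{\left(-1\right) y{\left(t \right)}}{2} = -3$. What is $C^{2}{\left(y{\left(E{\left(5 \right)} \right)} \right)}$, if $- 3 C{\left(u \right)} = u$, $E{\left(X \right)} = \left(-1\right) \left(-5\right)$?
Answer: $4$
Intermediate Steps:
$E{\left(X \right)} = 5$
$y{\left(t \right)} = 6$ ($y{\left(t \right)} = \left(-2\right) \left(-3\right) = 6$)
$C{\left(u \right)} = - \frac{u}{3}$
$C^{2}{\left(y{\left(E{\left(5 \right)} \right)} \right)} = \left(\left(- \frac{1}{3}\right) 6\right)^{2} = \left(-2\right)^{2} = 4$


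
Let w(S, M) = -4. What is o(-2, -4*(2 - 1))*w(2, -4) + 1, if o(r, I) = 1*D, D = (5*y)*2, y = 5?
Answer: -199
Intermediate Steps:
D = 50 (D = (5*5)*2 = 25*2 = 50)
o(r, I) = 50 (o(r, I) = 1*50 = 50)
o(-2, -4*(2 - 1))*w(2, -4) + 1 = 50*(-4) + 1 = -200 + 1 = -199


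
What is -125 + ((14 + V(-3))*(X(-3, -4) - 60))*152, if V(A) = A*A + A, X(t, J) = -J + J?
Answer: -182525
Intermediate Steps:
X(t, J) = 0
V(A) = A + A² (V(A) = A² + A = A + A²)
-125 + ((14 + V(-3))*(X(-3, -4) - 60))*152 = -125 + ((14 - 3*(1 - 3))*(0 - 60))*152 = -125 + ((14 - 3*(-2))*(-60))*152 = -125 + ((14 + 6)*(-60))*152 = -125 + (20*(-60))*152 = -125 - 1200*152 = -125 - 182400 = -182525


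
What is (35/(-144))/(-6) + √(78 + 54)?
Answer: 35/864 + 2*√33 ≈ 11.530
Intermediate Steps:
(35/(-144))/(-6) + √(78 + 54) = (35*(-1/144))*(-⅙) + √132 = -35/144*(-⅙) + 2*√33 = 35/864 + 2*√33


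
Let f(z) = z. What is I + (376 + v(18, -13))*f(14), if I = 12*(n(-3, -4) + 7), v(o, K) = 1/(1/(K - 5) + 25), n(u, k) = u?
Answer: 2385340/449 ≈ 5312.6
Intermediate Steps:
v(o, K) = 1/(25 + 1/(-5 + K)) (v(o, K) = 1/(1/(-5 + K) + 25) = 1/(25 + 1/(-5 + K)))
I = 48 (I = 12*(-3 + 7) = 12*4 = 48)
I + (376 + v(18, -13))*f(14) = 48 + (376 + (-5 - 13)/(-124 + 25*(-13)))*14 = 48 + (376 - 18/(-124 - 325))*14 = 48 + (376 - 18/(-449))*14 = 48 + (376 - 1/449*(-18))*14 = 48 + (376 + 18/449)*14 = 48 + (168842/449)*14 = 48 + 2363788/449 = 2385340/449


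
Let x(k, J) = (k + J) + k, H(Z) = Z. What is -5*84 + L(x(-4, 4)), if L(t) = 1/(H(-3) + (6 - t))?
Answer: -2939/7 ≈ -419.86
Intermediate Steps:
x(k, J) = J + 2*k (x(k, J) = (J + k) + k = J + 2*k)
L(t) = 1/(3 - t) (L(t) = 1/(-3 + (6 - t)) = 1/(3 - t))
-5*84 + L(x(-4, 4)) = -5*84 - 1/(-3 + (4 + 2*(-4))) = -420 - 1/(-3 + (4 - 8)) = -420 - 1/(-3 - 4) = -420 - 1/(-7) = -420 - 1*(-⅐) = -420 + ⅐ = -2939/7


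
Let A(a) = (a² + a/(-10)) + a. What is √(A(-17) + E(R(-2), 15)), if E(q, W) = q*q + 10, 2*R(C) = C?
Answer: √28470/10 ≈ 16.873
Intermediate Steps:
R(C) = C/2
E(q, W) = 10 + q² (E(q, W) = q² + 10 = 10 + q²)
A(a) = a² + 9*a/10 (A(a) = (a² - a/10) + a = a² + 9*a/10)
√(A(-17) + E(R(-2), 15)) = √((⅒)*(-17)*(9 + 10*(-17)) + (10 + ((½)*(-2))²)) = √((⅒)*(-17)*(9 - 170) + (10 + (-1)²)) = √((⅒)*(-17)*(-161) + (10 + 1)) = √(2737/10 + 11) = √(2847/10) = √28470/10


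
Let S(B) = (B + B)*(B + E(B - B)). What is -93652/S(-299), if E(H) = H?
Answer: -3602/6877 ≈ -0.52378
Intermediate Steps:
S(B) = 2*B² (S(B) = (B + B)*(B + (B - B)) = (2*B)*(B + 0) = (2*B)*B = 2*B²)
-93652/S(-299) = -93652/(2*(-299)²) = -93652/(2*89401) = -93652/178802 = -93652*1/178802 = -3602/6877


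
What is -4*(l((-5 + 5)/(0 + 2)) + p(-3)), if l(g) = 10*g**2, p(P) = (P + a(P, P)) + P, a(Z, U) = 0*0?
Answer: 24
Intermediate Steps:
a(Z, U) = 0
p(P) = 2*P (p(P) = (P + 0) + P = P + P = 2*P)
-4*(l((-5 + 5)/(0 + 2)) + p(-3)) = -4*(10*((-5 + 5)/(0 + 2))**2 + 2*(-3)) = -4*(10*(0/2)**2 - 6) = -4*(10*(0*(1/2))**2 - 6) = -4*(10*0**2 - 6) = -4*(10*0 - 6) = -4*(0 - 6) = -4*(-6) = 24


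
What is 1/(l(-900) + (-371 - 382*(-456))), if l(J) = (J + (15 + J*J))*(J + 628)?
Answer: -1/219905459 ≈ -4.5474e-9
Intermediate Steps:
l(J) = (628 + J)*(15 + J + J²) (l(J) = (J + (15 + J²))*(628 + J) = (15 + J + J²)*(628 + J) = (628 + J)*(15 + J + J²))
1/(l(-900) + (-371 - 382*(-456))) = 1/((9420 + (-900)³ + 629*(-900)² + 643*(-900)) + (-371 - 382*(-456))) = 1/((9420 - 729000000 + 629*810000 - 578700) + (-371 + 174192)) = 1/((9420 - 729000000 + 509490000 - 578700) + 173821) = 1/(-220079280 + 173821) = 1/(-219905459) = -1/219905459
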